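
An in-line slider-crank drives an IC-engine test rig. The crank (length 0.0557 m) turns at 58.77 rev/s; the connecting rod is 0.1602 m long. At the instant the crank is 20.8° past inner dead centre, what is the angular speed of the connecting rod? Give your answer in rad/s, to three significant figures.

121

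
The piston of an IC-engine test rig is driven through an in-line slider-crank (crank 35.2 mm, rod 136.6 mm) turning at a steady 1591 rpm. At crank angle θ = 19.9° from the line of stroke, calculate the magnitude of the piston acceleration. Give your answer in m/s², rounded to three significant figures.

ω = 2π·1591/60 = 166.6 rad/s
x(θ) = r cosθ + √(L² − r² sin²θ); with ω constant, a = ω²·d²x/dθ².
d²x/dθ² = −r cosθ − r²(cos2θ)/√u − r⁴ sin²2θ/(4u^{3/2}),  u = L² − r² sin²θ = 0.018516 m².
Substituting r = 0.0352 m, L = 0.1366 m, θ = 19.9°: d²x/dθ² = -0.040156 m.
a = ω²·d²x/dθ² = (166.6)²·(-0.040156) = -1114.7 m/s²;  |a| = 1114.7 m/s².

1110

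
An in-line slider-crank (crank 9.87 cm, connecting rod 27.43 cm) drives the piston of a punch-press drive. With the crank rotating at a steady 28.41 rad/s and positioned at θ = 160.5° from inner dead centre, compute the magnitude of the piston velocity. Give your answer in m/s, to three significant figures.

0.616

ω = 28.41 rad/s
For an in-line slider-crank, x = r cosθ + √(L² − r² sin²θ), so v = −rω sinθ·[1 + r cosθ/√(L² − r² sin²θ)].
With r = 0.0987 m, L = 0.2743 m, θ = 160.5°: √(L² − r² sin²θ) = 0.27231 m.
v = −0.0987·28.41·0.33381·[1 + 0.0987·-0.94264/0.27231] = -0.61622 m/s.
|v| = 0.61622 m/s.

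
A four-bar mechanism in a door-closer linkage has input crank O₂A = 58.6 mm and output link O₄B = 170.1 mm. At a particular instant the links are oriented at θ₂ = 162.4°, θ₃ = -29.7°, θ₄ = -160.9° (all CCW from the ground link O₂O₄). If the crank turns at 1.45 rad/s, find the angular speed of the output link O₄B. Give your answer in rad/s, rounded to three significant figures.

ω₂ = 1.45 rad/s
Differentiating the loop-closure r₂e^{iθ₂}+r₃e^{iθ₃}=r₁+r₄e^{iθ₄} gives r₂ω₂e^{iθ₂}+r₃ω₃e^{iθ₃}=r₄ω₄e^{iθ₄}.
Eliminating the other unknown: ω₄ = r₂ω₂ sin(θ₂−θ₃) / [r₄ sin(θ₄−θ₃)].
Numerator sine = -0.20962; denominator sine = -0.75241.
Result = 0.0586·1.45·(-0.20962) / (0.1701·(-0.75241)) = +0.13917 rad/s; magnitude 0.13917 rad/s.

0.139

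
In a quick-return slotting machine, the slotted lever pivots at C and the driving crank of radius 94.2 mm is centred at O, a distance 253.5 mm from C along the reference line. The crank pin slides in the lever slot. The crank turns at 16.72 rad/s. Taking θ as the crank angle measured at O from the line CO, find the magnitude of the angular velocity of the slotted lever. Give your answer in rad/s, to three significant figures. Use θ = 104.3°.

ω = 16.72 rad/s
Crank pin A relative to C: A = (d + r cosθ, r sinθ); lever angle φ = atan2(r sinθ, d + r cosθ).
Differentiating tanφ: φ̇ = rω(d cosθ + r)/(d² + r² + 2dr cosθ).
d² + r² + 2dr cosθ = |CA|² = 0.0613394 m²;  d cosθ + r = +0.031586 m.
|ω_lever| = |0.0942·16.72·+0.031586| / 0.0613394 = 0.81103 rad/s.

0.811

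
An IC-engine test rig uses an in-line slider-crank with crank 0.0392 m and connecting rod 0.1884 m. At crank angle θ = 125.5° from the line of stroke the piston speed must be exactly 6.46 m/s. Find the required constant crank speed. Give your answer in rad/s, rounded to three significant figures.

231

For an in-line slider-crank, |v_piston| = rω|sinθ|·[1 + r cosθ/√(L² − r² sin²θ)].
With r = 0.0392 m, L = 0.1884 m, θ = 125.5°: the bracketed kinematic factor |dx/dθ| = 0.028001 m.
ω = v/|dx/dθ| = 6.46/0.028001 = 230.71 rad/s.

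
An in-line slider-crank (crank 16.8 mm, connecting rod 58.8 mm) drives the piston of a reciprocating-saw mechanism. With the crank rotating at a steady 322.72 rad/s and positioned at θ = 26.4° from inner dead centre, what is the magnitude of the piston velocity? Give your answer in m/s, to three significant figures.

ω = 322.7 rad/s
For an in-line slider-crank, x = r cosθ + √(L² − r² sin²θ), so v = −rω sinθ·[1 + r cosθ/√(L² − r² sin²θ)].
With r = 0.0168 m, L = 0.0588 m, θ = 26.4°: √(L² − r² sin²θ) = 0.058324 m.
v = −0.0168·322.7·0.44464·[1 + 0.0168·0.89571/0.058324] = -3.0327 m/s.
|v| = 3.0327 m/s.

3.03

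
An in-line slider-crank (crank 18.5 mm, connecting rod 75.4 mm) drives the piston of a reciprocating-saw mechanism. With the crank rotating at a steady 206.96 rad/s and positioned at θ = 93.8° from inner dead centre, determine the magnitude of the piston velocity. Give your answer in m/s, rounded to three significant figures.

3.76

ω = 207 rad/s
For an in-line slider-crank, x = r cosθ + √(L² − r² sin²θ), so v = −rω sinθ·[1 + r cosθ/√(L² − r² sin²θ)].
With r = 0.0185 m, L = 0.0754 m, θ = 93.8°: √(L² − r² sin²θ) = 0.073105 m.
v = −0.0185·207·0.99780·[1 + 0.0185·-0.06627/0.073105] = -3.7563 m/s.
|v| = 3.7563 m/s.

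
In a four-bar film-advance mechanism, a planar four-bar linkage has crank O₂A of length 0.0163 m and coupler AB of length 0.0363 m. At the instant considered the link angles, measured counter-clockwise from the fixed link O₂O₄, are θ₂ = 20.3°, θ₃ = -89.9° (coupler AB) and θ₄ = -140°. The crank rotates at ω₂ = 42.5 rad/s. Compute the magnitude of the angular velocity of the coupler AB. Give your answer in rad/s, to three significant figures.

8.39

ω₂ = 42.5 rad/s
Differentiating the loop-closure r₂e^{iθ₂}+r₃e^{iθ₃}=r₁+r₄e^{iθ₄} gives r₂ω₂e^{iθ₂}+r₃ω₃e^{iθ₃}=r₄ω₄e^{iθ₄}.
Eliminating the other unknown: ω₃ = r₂ω₂ sin(θ₄−θ₂) / [r₃ sin(θ₃−θ₄)].
Numerator sine = -0.33710; denominator sine = +0.76717.
Result = 0.0163·42.5·(-0.33710) / (0.0363·(+0.76717)) = -8.3856 rad/s; magnitude 8.3856 rad/s.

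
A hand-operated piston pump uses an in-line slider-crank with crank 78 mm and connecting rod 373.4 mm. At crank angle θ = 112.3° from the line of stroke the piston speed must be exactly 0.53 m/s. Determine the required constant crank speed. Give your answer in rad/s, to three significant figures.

For an in-line slider-crank, |v_piston| = rω|sinθ|·[1 + r cosθ/√(L² − r² sin²θ)].
With r = 0.078 m, L = 0.3734 m, θ = 112.3°: the bracketed kinematic factor |dx/dθ| = 0.066336 m.
ω = v/|dx/dθ| = 0.53/0.066336 = 7.9896 rad/s.

7.99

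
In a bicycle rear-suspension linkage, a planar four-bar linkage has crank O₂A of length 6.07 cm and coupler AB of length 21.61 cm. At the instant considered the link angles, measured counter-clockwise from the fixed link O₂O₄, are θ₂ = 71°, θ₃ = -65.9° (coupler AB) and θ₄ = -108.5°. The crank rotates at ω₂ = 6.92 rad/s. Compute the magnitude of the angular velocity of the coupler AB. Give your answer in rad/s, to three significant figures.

ω₂ = 6.92 rad/s
Differentiating the loop-closure r₂e^{iθ₂}+r₃e^{iθ₃}=r₁+r₄e^{iθ₄} gives r₂ω₂e^{iθ₂}+r₃ω₃e^{iθ₃}=r₄ω₄e^{iθ₄}.
Eliminating the other unknown: ω₃ = r₂ω₂ sin(θ₄−θ₂) / [r₃ sin(θ₃−θ₄)].
Numerator sine = -0.00873; denominator sine = +0.67688.
Result = 0.0607·6.92·(-0.00873) / (0.2161·(+0.67688)) = -0.02506 rad/s; magnitude 0.02506 rad/s.

0.0251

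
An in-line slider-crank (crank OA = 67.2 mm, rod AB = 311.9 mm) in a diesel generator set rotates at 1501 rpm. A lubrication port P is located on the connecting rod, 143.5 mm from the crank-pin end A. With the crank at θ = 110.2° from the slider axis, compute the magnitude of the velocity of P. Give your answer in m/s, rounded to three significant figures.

9.77

ω = 157.2 rad/s.  Crank-pin speed |V_A| = rω = 10.563 m/s, perpendicular to OA.
Rod angle: sinφ = −(r/L) sinθ ⇒ φ = -11.666°; ω_rod = −rω cosθ/√(L²−r²sin²θ) = +11.94 rad/s.
V_P = V_A + ω_rod × AP, with AP = 0.1435 m along the rod.
Components: V_Px = −rω sinθ − a·ω_rod·sinφ = -9.5666 m/s;  V_Py = rω cosθ + a·ω_rod·cosφ = -1.9692 m/s.
|V_P| = √(V_Px² + V_Py²) = 9.7672 m/s.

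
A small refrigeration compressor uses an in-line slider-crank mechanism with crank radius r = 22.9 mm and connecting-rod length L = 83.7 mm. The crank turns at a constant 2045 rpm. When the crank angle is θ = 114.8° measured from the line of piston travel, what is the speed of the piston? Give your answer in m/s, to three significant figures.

3.92

ω = 2π·2045/60 = 214.2 rad/s
For an in-line slider-crank, x = r cosθ + √(L² − r² sin²θ), so v = −rω sinθ·[1 + r cosθ/√(L² − r² sin²θ)].
With r = 0.0229 m, L = 0.0837 m, θ = 114.8°: √(L² − r² sin²θ) = 0.081077 m.
v = −0.0229·214.2·0.90778·[1 + 0.0229·-0.41945/0.081077] = -3.9244 m/s.
|v| = 3.9244 m/s.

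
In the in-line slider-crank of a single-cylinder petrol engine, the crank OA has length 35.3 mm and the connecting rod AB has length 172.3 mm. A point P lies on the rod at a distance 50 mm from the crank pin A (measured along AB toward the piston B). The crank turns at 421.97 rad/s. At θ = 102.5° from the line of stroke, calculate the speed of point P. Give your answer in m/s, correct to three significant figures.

14.5

ω = 422 rad/s.  Crank-pin speed |V_A| = rω = 14.896 m/s, perpendicular to OA.
Rod angle: sinφ = −(r/L) sinθ ⇒ φ = -11.538°; ω_rod = −rω cosθ/√(L²−r²sin²θ) = +19.097 rad/s.
V_P = V_A + ω_rod × AP, with AP = 0.05 m along the rod.
Components: V_Px = −rω sinθ − a·ω_rod·sinφ = -14.351 m/s;  V_Py = rω cosθ + a·ω_rod·cosφ = -2.2884 m/s.
|V_P| = √(V_Px² + V_Py²) = 14.533 m/s.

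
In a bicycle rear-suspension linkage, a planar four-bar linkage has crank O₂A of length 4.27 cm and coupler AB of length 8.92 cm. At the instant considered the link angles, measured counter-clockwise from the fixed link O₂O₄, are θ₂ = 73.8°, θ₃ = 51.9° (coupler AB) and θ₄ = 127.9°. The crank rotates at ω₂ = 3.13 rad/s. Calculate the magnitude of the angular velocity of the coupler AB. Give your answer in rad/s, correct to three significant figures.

1.25

ω₂ = 3.13 rad/s
Differentiating the loop-closure r₂e^{iθ₂}+r₃e^{iθ₃}=r₁+r₄e^{iθ₄} gives r₂ω₂e^{iθ₂}+r₃ω₃e^{iθ₃}=r₄ω₄e^{iθ₄}.
Eliminating the other unknown: ω₃ = r₂ω₂ sin(θ₄−θ₂) / [r₃ sin(θ₃−θ₄)].
Numerator sine = +0.81004; denominator sine = -0.97030.
Result = 0.0427·3.13·(+0.81004) / (0.0892·(-0.97030)) = -1.2509 rad/s; magnitude 1.2509 rad/s.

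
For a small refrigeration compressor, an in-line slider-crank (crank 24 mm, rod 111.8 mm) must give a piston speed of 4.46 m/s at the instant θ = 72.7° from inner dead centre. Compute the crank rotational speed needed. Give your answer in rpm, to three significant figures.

1740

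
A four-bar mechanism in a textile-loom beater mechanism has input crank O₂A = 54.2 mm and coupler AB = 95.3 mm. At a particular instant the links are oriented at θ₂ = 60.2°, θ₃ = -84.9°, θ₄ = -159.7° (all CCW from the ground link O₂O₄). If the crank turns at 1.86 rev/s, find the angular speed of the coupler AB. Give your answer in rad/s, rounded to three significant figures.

ω₂ = 11.69 rad/s (from 1.86 rev/s).
Differentiating the loop-closure r₂e^{iθ₂}+r₃e^{iθ₃}=r₁+r₄e^{iθ₄} gives r₂ω₂e^{iθ₂}+r₃ω₃e^{iθ₃}=r₄ω₄e^{iθ₄}.
Eliminating the other unknown: ω₃ = r₂ω₂ sin(θ₄−θ₂) / [r₃ sin(θ₃−θ₄)].
Numerator sine = +0.64145; denominator sine = +0.96502.
Result = 0.0542·11.69·(+0.64145) / (0.0953·(+0.96502)) = +4.418 rad/s; magnitude 4.418 rad/s.

4.42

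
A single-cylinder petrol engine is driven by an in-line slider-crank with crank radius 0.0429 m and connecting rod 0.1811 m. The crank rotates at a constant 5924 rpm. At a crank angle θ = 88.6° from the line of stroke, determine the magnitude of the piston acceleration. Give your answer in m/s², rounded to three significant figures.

3620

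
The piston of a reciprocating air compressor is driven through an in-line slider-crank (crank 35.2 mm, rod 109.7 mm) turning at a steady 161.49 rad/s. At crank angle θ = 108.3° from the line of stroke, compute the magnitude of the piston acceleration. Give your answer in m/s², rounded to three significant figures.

533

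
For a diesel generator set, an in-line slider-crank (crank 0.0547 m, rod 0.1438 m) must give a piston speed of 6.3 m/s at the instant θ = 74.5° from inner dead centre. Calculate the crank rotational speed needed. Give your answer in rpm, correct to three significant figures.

For an in-line slider-crank, |v_piston| = rω|sinθ|·[1 + r cosθ/√(L² − r² sin²θ)].
With r = 0.0547 m, L = 0.1438 m, θ = 74.5°: the bracketed kinematic factor |dx/dθ| = 0.05847 m.
ω = v/|dx/dθ| = 6.3/0.05847 = 107.75 rad/s.
N = 60ω/(2π) = 1028.9 rpm.

1030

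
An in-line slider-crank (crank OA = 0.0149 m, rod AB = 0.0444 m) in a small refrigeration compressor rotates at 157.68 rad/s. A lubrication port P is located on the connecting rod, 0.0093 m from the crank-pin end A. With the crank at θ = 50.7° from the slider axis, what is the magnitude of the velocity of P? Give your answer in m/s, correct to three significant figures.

2.24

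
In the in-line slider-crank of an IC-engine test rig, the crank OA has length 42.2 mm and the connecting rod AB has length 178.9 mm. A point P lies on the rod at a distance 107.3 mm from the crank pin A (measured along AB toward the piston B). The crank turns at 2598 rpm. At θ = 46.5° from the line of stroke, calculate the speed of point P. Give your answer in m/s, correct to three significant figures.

9.68

ω = 272.1 rad/s.  Crank-pin speed |V_A| = rω = 11.481 m/s, perpendicular to OA.
Rod angle: sinφ = −(r/L) sinθ ⇒ φ = -9.852°; ω_rod = −rω cosθ/√(L²−r²sin²θ) = -44.837 rad/s.
V_P = V_A + ω_rod × AP, with AP = 0.1073 m along the rod.
Components: V_Px = −rω sinθ − a·ω_rod·sinφ = -9.1512 m/s;  V_Py = rω cosθ + a·ω_rod·cosφ = +3.163 m/s.
|V_P| = √(V_Px² + V_Py²) = 9.6824 m/s.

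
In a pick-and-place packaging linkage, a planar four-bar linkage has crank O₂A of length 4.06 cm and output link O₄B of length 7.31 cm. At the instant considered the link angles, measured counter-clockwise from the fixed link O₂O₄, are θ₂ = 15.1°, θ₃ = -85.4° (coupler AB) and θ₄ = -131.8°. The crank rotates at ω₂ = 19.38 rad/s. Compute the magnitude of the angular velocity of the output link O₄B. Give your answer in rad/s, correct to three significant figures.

14.6

ω₂ = 19.38 rad/s
Differentiating the loop-closure r₂e^{iθ₂}+r₃e^{iθ₃}=r₁+r₄e^{iθ₄} gives r₂ω₂e^{iθ₂}+r₃ω₃e^{iθ₃}=r₄ω₄e^{iθ₄}.
Eliminating the other unknown: ω₄ = r₂ω₂ sin(θ₂−θ₃) / [r₄ sin(θ₄−θ₃)].
Numerator sine = +0.98325; denominator sine = -0.72417.
Result = 0.0406·19.38·(+0.98325) / (0.0731·(-0.72417)) = -14.615 rad/s; magnitude 14.615 rad/s.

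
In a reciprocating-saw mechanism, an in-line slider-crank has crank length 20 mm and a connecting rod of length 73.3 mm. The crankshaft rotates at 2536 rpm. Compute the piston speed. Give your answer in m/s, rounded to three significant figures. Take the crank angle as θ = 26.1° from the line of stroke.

2.91

ω = 2π·2536/60 = 265.6 rad/s
For an in-line slider-crank, x = r cosθ + √(L² − r² sin²θ), so v = −rω sinθ·[1 + r cosθ/√(L² − r² sin²θ)].
With r = 0.02 m, L = 0.0733 m, θ = 26.1°: √(L² − r² sin²θ) = 0.07277 m.
v = −0.02·265.6·0.43994·[1 + 0.02·0.89803/0.07277] = -2.9134 m/s.
|v| = 2.9134 m/s.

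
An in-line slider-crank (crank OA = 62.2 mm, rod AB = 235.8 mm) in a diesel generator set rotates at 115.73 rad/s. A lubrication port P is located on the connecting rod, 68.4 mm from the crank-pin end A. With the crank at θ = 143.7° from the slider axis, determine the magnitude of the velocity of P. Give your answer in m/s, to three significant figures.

ω = 115.7 rad/s.  Crank-pin speed |V_A| = rω = 7.1984 m/s, perpendicular to OA.
Rod angle: sinφ = −(r/L) sinθ ⇒ φ = -8.984°; ω_rod = −rω cosθ/√(L²−r²sin²θ) = +24.909 rad/s.
V_P = V_A + ω_rod × AP, with AP = 0.0684 m along the rod.
Components: V_Px = −rω sinθ − a·ω_rod·sinφ = -3.9955 m/s;  V_Py = rω cosθ + a·ω_rod·cosφ = -4.1186 m/s.
|V_P| = √(V_Px² + V_Py²) = 5.7382 m/s.

5.74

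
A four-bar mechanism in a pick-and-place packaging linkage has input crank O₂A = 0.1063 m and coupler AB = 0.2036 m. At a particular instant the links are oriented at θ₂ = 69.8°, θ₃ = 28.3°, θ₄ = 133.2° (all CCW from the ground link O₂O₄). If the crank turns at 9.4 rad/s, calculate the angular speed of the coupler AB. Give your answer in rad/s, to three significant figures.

4.54

ω₂ = 9.4 rad/s
Differentiating the loop-closure r₂e^{iθ₂}+r₃e^{iθ₃}=r₁+r₄e^{iθ₄} gives r₂ω₂e^{iθ₂}+r₃ω₃e^{iθ₃}=r₄ω₄e^{iθ₄}.
Eliminating the other unknown: ω₃ = r₂ω₂ sin(θ₄−θ₂) / [r₃ sin(θ₃−θ₄)].
Numerator sine = +0.89415; denominator sine = -0.96638.
Result = 0.1063·9.4·(+0.89415) / (0.2036·(-0.96638)) = -4.541 rad/s; magnitude 4.541 rad/s.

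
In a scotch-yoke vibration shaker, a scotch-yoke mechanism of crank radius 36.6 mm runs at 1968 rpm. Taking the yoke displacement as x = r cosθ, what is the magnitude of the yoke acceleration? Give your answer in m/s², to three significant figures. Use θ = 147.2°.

ω = 206.1 rad/s (from 1968 rpm).
x = r cosθ ⇒ ẍ = −rω² cosθ (ω constant).
|a| = rω²|cosθ| = 0.0366·(206.1)²·|cos 147.2°| = 1306.7 m/s².

1310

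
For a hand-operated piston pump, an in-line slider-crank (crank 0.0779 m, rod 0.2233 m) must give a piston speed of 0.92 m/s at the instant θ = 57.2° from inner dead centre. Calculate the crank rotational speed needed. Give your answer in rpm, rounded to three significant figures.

112

For an in-line slider-crank, |v_piston| = rω|sinθ|·[1 + r cosθ/√(L² − r² sin²θ)].
With r = 0.0779 m, L = 0.2233 m, θ = 57.2°: the bracketed kinematic factor |dx/dθ| = 0.078424 m.
ω = v/|dx/dθ| = 0.92/0.078424 = 11.731 rad/s.
N = 60ω/(2π) = 112.02 rpm.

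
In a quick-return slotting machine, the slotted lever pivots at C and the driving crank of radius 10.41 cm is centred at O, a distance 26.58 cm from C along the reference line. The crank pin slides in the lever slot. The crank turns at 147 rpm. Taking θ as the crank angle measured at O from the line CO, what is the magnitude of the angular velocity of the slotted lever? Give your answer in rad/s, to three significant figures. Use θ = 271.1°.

2.12

ω = 15.39 rad/s (from 147 rpm).
Crank pin A relative to C: A = (d + r cosθ, r sinθ); lever angle φ = atan2(r sinθ, d + r cosθ).
Differentiating tanφ: φ̇ = rω(d cosθ + r)/(d² + r² + 2dr cosθ).
d² + r² + 2dr cosθ = |CA|² = 0.0825488 m²;  d cosθ + r = +0.1092 m.
|ω_lever| = |0.1041·15.39·+0.1092| / 0.0825488 = 2.1199 rad/s.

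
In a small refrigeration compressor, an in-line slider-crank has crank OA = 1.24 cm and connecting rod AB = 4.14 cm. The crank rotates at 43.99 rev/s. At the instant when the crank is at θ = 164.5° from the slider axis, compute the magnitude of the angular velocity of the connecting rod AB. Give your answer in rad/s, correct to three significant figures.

80.0

ω = 276.4 rad/s (converted from 43.99 rev/s).
The rod makes angle φ with the slider axis where L sinφ = r sinθ; differentiating, L cosφ·φ̇ = r ω cosθ.
L cosφ = √(L² − r² sin²θ) = 0.041267 m.
|ω_rod| = r ω |cosθ| / √(L² − r² sin²θ) = 0.0124·276.4·0.96363/0.041267 = 80.032 rad/s.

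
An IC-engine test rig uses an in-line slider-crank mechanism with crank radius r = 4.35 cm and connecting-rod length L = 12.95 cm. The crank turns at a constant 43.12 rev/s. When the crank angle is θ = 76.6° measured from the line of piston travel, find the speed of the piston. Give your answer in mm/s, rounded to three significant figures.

12400

ω = 2π·43.1 = 270.9 rad/s
For an in-line slider-crank, x = r cosθ + √(L² − r² sin²θ), so v = −rω sinθ·[1 + r cosθ/√(L² − r² sin²θ)].
With r = 0.0435 m, L = 0.1295 m, θ = 76.6°: √(L² − r² sin²θ) = 0.12239 m.
v = −0.0435·270.9·0.97278·[1 + 0.0435·0.23175/0.12239] = -12.409 m/s.
|v| = 12.409 m/s = 12409 mm/s.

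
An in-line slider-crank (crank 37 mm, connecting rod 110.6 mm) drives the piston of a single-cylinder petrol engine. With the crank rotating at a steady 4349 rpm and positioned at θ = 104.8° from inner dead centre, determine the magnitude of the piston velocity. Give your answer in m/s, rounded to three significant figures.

ω = 2π·4349/60 = 455.4 rad/s
For an in-line slider-crank, x = r cosθ + √(L² − r² sin²θ), so v = −rω sinθ·[1 + r cosθ/√(L² − r² sin²θ)].
With r = 0.037 m, L = 0.1106 m, θ = 104.8°: √(L² − r² sin²θ) = 0.10466 m.
v = −0.037·455.4·0.96682·[1 + 0.037·-0.25545/0.10466] = -14.82 m/s.
|v| = 14.82 m/s.

14.8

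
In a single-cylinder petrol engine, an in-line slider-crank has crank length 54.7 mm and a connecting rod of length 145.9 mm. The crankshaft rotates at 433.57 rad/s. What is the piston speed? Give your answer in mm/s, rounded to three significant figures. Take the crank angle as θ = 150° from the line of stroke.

7940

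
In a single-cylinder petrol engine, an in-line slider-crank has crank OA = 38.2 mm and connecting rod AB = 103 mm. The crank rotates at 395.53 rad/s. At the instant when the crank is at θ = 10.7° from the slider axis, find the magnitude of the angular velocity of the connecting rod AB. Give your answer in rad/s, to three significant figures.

144

ω = 395.5 rad/s
The rod makes angle φ with the slider axis where L sinφ = r sinθ; differentiating, L cosφ·φ̇ = r ω cosθ.
L cosφ = √(L² − r² sin²θ) = 0.10276 m.
|ω_rod| = r ω |cosθ| / √(L² − r² sin²θ) = 0.0382·395.5·0.98261/0.10276 = 144.48 rad/s.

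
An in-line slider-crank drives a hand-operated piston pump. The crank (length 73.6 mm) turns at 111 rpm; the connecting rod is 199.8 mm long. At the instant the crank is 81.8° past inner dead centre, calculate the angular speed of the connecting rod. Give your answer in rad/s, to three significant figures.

ω = 11.62 rad/s (converted from 111 rpm).
The rod makes angle φ with the slider axis where L sinφ = r sinθ; differentiating, L cosφ·φ̇ = r ω cosθ.
L cosφ = √(L² − r² sin²θ) = 0.18605 m.
|ω_rod| = r ω |cosθ| / √(L² − r² sin²θ) = 0.0736·11.62·0.14263/0.18605 = 0.65587 rad/s.

0.656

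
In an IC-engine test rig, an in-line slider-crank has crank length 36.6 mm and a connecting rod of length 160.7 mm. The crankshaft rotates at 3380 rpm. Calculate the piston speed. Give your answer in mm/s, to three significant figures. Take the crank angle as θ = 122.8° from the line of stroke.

ω = 2π·3380/60 = 354 rad/s
For an in-line slider-crank, x = r cosθ + √(L² − r² sin²θ), so v = −rω sinθ·[1 + r cosθ/√(L² − r² sin²θ)].
With r = 0.0366 m, L = 0.1607 m, θ = 122.8°: √(L² − r² sin²θ) = 0.15773 m.
v = −0.0366·354·0.84057·[1 + 0.0366·-0.54171/0.15773] = -9.5205 m/s.
|v| = 9.5205 m/s = 9520.5 mm/s.

9520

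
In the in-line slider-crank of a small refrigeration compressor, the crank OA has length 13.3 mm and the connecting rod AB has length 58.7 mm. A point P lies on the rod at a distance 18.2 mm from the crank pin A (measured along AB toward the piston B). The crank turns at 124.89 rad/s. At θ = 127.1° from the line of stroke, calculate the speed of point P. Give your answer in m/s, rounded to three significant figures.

1.44

ω = 124.9 rad/s.  Crank-pin speed |V_A| = rω = 1.661 m/s, perpendicular to OA.
Rod angle: sinφ = −(r/L) sinθ ⇒ φ = -10.411°; ω_rod = −rω cosθ/√(L²−r²sin²θ) = +17.355 rad/s.
V_P = V_A + ω_rod × AP, with AP = 0.0182 m along the rod.
Components: V_Px = −rω sinθ − a·ω_rod·sinφ = -1.2677 m/s;  V_Py = rω cosθ + a·ω_rod·cosφ = -0.69129 m/s.
|V_P| = √(V_Px² + V_Py²) = 1.444 m/s.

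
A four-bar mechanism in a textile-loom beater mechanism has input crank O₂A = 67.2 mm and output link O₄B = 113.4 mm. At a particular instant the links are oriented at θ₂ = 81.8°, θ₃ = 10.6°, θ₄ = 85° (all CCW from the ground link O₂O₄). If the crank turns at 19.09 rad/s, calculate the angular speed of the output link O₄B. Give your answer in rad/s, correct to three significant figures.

11.1

ω₂ = 19.09 rad/s
Differentiating the loop-closure r₂e^{iθ₂}+r₃e^{iθ₃}=r₁+r₄e^{iθ₄} gives r₂ω₂e^{iθ₂}+r₃ω₃e^{iθ₃}=r₄ω₄e^{iθ₄}.
Eliminating the other unknown: ω₄ = r₂ω₂ sin(θ₂−θ₃) / [r₄ sin(θ₄−θ₃)].
Numerator sine = +0.94665; denominator sine = +0.96316.
Result = 0.0672·19.09·(+0.94665) / (0.1134·(+0.96316)) = +11.119 rad/s; magnitude 11.119 rad/s.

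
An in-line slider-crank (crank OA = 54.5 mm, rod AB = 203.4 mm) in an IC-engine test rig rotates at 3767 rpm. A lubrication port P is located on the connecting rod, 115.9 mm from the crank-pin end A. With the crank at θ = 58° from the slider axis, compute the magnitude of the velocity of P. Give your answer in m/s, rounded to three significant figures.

20.3

ω = 394.5 rad/s.  Crank-pin speed |V_A| = rω = 21.499 m/s, perpendicular to OA.
Rod angle: sinφ = −(r/L) sinθ ⇒ φ = -13.134°; ω_rod = −rω cosθ/√(L²−r²sin²θ) = -57.516 rad/s.
V_P = V_A + ω_rod × AP, with AP = 0.1159 m along the rod.
Components: V_Px = −rω sinθ − a·ω_rod·sinφ = -19.747 m/s;  V_Py = rω cosθ + a·ω_rod·cosφ = +4.901 m/s.
|V_P| = √(V_Px² + V_Py²) = 20.346 m/s.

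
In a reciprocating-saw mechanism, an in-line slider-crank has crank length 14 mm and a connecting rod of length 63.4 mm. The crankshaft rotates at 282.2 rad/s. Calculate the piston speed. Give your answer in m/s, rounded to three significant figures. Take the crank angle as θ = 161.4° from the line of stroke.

0.996

ω = 282.2 rad/s
For an in-line slider-crank, x = r cosθ + √(L² − r² sin²θ), so v = −rω sinθ·[1 + r cosθ/√(L² − r² sin²θ)].
With r = 0.014 m, L = 0.0634 m, θ = 161.4°: √(L² − r² sin²θ) = 0.063243 m.
v = −0.014·282.2·0.31896·[1 + 0.014·-0.94777/0.063243] = -0.99576 m/s.
|v| = 0.99576 m/s.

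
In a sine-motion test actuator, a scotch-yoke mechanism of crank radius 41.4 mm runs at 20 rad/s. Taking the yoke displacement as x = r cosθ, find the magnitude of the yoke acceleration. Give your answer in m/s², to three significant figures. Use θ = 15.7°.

ω = 20 rad/s
x = r cosθ ⇒ ẍ = −rω² cosθ (ω constant).
|a| = rω²|cosθ| = 0.0414·(20)²·|cos 15.7°| = 15.942 m/s².

15.9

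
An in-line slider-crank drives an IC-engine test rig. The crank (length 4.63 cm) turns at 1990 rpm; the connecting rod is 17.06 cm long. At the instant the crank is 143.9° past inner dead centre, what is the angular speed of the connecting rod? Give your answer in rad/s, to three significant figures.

ω = 208.4 rad/s (converted from 1990 rpm).
The rod makes angle φ with the slider axis where L sinφ = r sinθ; differentiating, L cosφ·φ̇ = r ω cosθ.
L cosφ = √(L² − r² sin²θ) = 0.1684 m.
|ω_rod| = r ω |cosθ| / √(L² − r² sin²θ) = 0.0463·208.4·0.80799/0.1684 = 46.293 rad/s.

46.3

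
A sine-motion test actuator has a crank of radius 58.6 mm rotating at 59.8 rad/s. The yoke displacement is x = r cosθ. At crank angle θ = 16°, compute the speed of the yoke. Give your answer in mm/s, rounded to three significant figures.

ω = 59.8 rad/s
x = r cosθ ⇒ ẋ = −rω sinθ.
|v| = rω|sinθ| = 0.0586·59.8·|sin 16°| = 0.96591 m/s = 965.91 mm/s.

966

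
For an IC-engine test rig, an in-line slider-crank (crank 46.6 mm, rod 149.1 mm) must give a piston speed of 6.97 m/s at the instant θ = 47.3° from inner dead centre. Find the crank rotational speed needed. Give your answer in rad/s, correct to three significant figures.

For an in-line slider-crank, |v_piston| = rω|sinθ|·[1 + r cosθ/√(L² − r² sin²θ)].
With r = 0.0466 m, L = 0.1491 m, θ = 47.3°: the bracketed kinematic factor |dx/dθ| = 0.041705 m.
ω = v/|dx/dθ| = 6.97/0.041705 = 167.13 rad/s.

167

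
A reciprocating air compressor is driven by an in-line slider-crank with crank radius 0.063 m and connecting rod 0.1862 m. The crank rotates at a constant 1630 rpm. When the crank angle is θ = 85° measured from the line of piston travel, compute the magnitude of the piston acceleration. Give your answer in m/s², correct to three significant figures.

489

ω = 2π·1630/60 = 170.7 rad/s
x(θ) = r cosθ + √(L² − r² sin²θ); with ω constant, a = ω²·d²x/dθ².
d²x/dθ² = −r cosθ − r²(cos2θ)/√u − r⁴ sin²2θ/(4u^{3/2}),  u = L² − r² sin²θ = 0.0307316 m².
Substituting r = 0.063 m, L = 0.1862 m, θ = 85°: d²x/dθ² = +0.016784 m.
a = ω²·d²x/dθ² = (170.7)²·(+0.016784) = +489.02 m/s²;  |a| = 489.02 m/s².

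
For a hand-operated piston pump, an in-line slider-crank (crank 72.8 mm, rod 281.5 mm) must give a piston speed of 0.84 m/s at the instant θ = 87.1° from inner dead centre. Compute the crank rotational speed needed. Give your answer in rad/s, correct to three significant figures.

For an in-line slider-crank, |v_piston| = rω|sinθ|·[1 + r cosθ/√(L² − r² sin²θ)].
With r = 0.0728 m, L = 0.2815 m, θ = 87.1°: the bracketed kinematic factor |dx/dθ| = 0.073691 m.
ω = v/|dx/dθ| = 0.84/0.073691 = 11.399 rad/s.

11.4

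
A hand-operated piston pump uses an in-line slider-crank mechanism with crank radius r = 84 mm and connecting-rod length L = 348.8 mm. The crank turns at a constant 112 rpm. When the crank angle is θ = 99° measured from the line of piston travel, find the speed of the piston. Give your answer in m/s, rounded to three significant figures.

ω = 2π·112/60 = 11.73 rad/s
For an in-line slider-crank, x = r cosθ + √(L² − r² sin²θ), so v = −rω sinθ·[1 + r cosθ/√(L² − r² sin²θ)].
With r = 0.084 m, L = 0.3488 m, θ = 99°: √(L² − r² sin²θ) = 0.33879 m.
v = −0.084·11.73·0.98769·[1 + 0.084·-0.15643/0.33879] = -0.93533 m/s.
|v| = 0.93533 m/s.

0.935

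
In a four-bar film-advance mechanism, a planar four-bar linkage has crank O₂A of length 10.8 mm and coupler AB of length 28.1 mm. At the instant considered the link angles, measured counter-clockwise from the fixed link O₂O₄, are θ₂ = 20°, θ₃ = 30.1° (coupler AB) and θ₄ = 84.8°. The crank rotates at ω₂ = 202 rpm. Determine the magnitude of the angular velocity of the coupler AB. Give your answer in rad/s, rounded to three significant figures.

ω₂ = 21.15 rad/s (from 202 rpm).
Differentiating the loop-closure r₂e^{iθ₂}+r₃e^{iθ₃}=r₁+r₄e^{iθ₄} gives r₂ω₂e^{iθ₂}+r₃ω₃e^{iθ₃}=r₄ω₄e^{iθ₄}.
Eliminating the other unknown: ω₃ = r₂ω₂ sin(θ₄−θ₂) / [r₃ sin(θ₃−θ₄)].
Numerator sine = +0.90483; denominator sine = -0.81614.
Result = 0.0108·21.15·(+0.90483) / (0.0281·(-0.81614)) = -9.0136 rad/s; magnitude 9.0136 rad/s.

9.01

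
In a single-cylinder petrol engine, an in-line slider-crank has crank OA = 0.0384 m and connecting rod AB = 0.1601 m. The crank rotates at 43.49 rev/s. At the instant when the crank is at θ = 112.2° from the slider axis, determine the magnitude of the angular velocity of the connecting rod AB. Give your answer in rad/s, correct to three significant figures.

25.4

ω = 273.3 rad/s (converted from 43.49 rev/s).
The rod makes angle φ with the slider axis where L sinφ = r sinθ; differentiating, L cosφ·φ̇ = r ω cosθ.
L cosφ = √(L² − r² sin²θ) = 0.1561 m.
|ω_rod| = r ω |cosθ| / √(L² − r² sin²θ) = 0.0384·273.3·0.37784/0.1561 = 25.398 rad/s.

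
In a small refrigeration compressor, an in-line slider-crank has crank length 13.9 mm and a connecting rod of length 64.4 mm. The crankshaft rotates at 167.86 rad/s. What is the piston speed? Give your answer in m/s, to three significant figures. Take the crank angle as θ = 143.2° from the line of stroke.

1.15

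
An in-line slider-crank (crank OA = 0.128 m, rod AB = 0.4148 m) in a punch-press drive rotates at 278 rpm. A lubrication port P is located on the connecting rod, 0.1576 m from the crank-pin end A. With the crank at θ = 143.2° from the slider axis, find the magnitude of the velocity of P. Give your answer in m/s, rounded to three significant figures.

2.74

ω = 29.11 rad/s.  Crank-pin speed |V_A| = rω = 3.7263 m/s, perpendicular to OA.
Rod angle: sinφ = −(r/L) sinθ ⇒ φ = -10.652°; ω_rod = −rω cosθ/√(L²−r²sin²θ) = +7.3195 rad/s.
V_P = V_A + ω_rod × AP, with AP = 0.1576 m along the rod.
Components: V_Px = −rω sinθ − a·ω_rod·sinφ = -2.0189 m/s;  V_Py = rω cosθ + a·ω_rod·cosφ = -1.8501 m/s.
|V_P| = √(V_Px² + V_Py²) = 2.7384 m/s.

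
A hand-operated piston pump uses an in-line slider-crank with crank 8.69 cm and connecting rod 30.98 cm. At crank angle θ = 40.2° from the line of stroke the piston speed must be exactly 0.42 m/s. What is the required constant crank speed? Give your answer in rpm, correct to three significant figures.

58.7

For an in-line slider-crank, |v_piston| = rω|sinθ|·[1 + r cosθ/√(L² − r² sin²θ)].
With r = 0.0869 m, L = 0.3098 m, θ = 40.2°: the bracketed kinematic factor |dx/dθ| = 0.068309 m.
ω = v/|dx/dθ| = 0.42/0.068309 = 6.1485 rad/s.
N = 60ω/(2π) = 58.714 rpm.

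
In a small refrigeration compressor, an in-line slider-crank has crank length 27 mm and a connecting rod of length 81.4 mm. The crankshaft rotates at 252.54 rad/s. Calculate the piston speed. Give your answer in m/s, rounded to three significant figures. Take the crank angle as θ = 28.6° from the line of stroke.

ω = 252.5 rad/s
For an in-line slider-crank, x = r cosθ + √(L² − r² sin²θ), so v = −rω sinθ·[1 + r cosθ/√(L² − r² sin²θ)].
With r = 0.027 m, L = 0.0814 m, θ = 28.6°: √(L² − r² sin²θ) = 0.080367 m.
v = −0.027·252.5·0.47869·[1 + 0.027·0.87798/0.080367] = -4.2268 m/s.
|v| = 4.2268 m/s.

4.23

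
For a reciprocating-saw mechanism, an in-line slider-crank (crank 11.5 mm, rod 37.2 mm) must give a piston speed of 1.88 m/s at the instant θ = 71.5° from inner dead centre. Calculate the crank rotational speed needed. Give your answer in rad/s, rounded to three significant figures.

156

For an in-line slider-crank, |v_piston| = rω|sinθ|·[1 + r cosθ/√(L² − r² sin²θ)].
With r = 0.0115 m, L = 0.0372 m, θ = 71.5°: the bracketed kinematic factor |dx/dθ| = 0.012025 m.
ω = v/|dx/dθ| = 1.88/0.012025 = 156.35 rad/s.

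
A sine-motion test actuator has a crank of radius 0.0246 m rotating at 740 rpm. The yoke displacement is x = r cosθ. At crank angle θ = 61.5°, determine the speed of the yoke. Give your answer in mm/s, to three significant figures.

1680

ω = 77.49 rad/s (from 740 rpm).
x = r cosθ ⇒ ẋ = −rω sinθ.
|v| = rω|sinθ| = 0.0246·77.49·|sin 61.5°| = 1.6753 m/s = 1675.3 mm/s.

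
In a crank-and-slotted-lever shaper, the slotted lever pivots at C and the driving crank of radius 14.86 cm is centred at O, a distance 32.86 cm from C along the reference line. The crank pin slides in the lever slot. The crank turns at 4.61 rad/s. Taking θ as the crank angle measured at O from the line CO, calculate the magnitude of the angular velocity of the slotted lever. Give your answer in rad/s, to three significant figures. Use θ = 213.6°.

ω = 4.61 rad/s
Crank pin A relative to C: A = (d + r cosθ, r sinθ); lever angle φ = atan2(r sinθ, d + r cosθ).
Differentiating tanφ: φ̇ = rω(d cosθ + r)/(d² + r² + 2dr cosθ).
d² + r² + 2dr cosθ = |CA|² = 0.0487169 m²;  d cosθ + r = -0.1251 m.
|ω_lever| = |0.1486·4.61·-0.1251| / 0.0487169 = 1.7591 rad/s.

1.76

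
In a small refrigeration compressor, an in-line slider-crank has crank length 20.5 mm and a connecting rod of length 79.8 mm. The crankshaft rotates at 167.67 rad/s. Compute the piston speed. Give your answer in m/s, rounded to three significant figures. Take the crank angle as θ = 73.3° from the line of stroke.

3.54

ω = 167.7 rad/s
For an in-line slider-crank, x = r cosθ + √(L² − r² sin²θ), so v = −rω sinθ·[1 + r cosθ/√(L² − r² sin²θ)].
With r = 0.0205 m, L = 0.0798 m, θ = 73.3°: √(L² − r² sin²θ) = 0.077347 m.
v = −0.0205·167.7·0.95782·[1 + 0.0205·0.28736/0.077347] = -3.543 m/s.
|v| = 3.543 m/s.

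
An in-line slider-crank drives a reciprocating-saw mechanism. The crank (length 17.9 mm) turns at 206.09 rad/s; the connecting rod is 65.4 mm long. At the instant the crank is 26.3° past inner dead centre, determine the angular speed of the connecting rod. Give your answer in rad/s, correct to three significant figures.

ω = 206.1 rad/s
The rod makes angle φ with the slider axis where L sinφ = r sinθ; differentiating, L cosφ·φ̇ = r ω cosθ.
L cosφ = √(L² − r² sin²θ) = 0.064917 m.
|ω_rod| = r ω |cosθ| / √(L² − r² sin²θ) = 0.0179·206.1·0.89649/0.064917 = 50.944 rad/s.

50.9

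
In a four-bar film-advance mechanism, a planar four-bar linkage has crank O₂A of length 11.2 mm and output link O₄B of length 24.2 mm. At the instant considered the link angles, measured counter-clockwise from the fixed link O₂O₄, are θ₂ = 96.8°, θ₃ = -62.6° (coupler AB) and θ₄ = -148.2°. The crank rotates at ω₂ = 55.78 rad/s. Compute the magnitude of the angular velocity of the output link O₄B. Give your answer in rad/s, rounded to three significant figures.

9.11

ω₂ = 55.78 rad/s
Differentiating the loop-closure r₂e^{iθ₂}+r₃e^{iθ₃}=r₁+r₄e^{iθ₄} gives r₂ω₂e^{iθ₂}+r₃ω₃e^{iθ₃}=r₄ω₄e^{iθ₄}.
Eliminating the other unknown: ω₄ = r₂ω₂ sin(θ₂−θ₃) / [r₄ sin(θ₄−θ₃)].
Numerator sine = +0.35184; denominator sine = -0.99705.
Result = 0.0112·55.78·(+0.35184) / (0.0242·(-0.99705)) = -9.1098 rad/s; magnitude 9.1098 rad/s.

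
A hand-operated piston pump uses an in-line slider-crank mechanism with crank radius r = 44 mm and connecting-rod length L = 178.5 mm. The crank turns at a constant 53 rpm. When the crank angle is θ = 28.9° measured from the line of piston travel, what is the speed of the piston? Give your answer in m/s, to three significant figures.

0.144

ω = 2π·53/60 = 5.55 rad/s
For an in-line slider-crank, x = r cosθ + √(L² − r² sin²θ), so v = −rω sinθ·[1 + r cosθ/√(L² − r² sin²θ)].
With r = 0.044 m, L = 0.1785 m, θ = 28.9°: √(L² − r² sin²θ) = 0.17723 m.
v = −0.044·5.55·0.48328·[1 + 0.044·0.87546/0.17723] = -0.14367 m/s.
|v| = 0.14367 m/s.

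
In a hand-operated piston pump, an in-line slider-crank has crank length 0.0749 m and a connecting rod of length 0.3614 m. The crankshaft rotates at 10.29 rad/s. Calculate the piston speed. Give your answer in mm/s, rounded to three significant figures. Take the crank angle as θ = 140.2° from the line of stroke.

ω = 10.29 rad/s
For an in-line slider-crank, x = r cosθ + √(L² − r² sin²θ), so v = −rω sinθ·[1 + r cosθ/√(L² − r² sin²θ)].
With r = 0.0749 m, L = 0.3614 m, θ = 140.2°: √(L² − r² sin²θ) = 0.35821 m.
v = −0.0749·10.29·0.64011·[1 + 0.0749·-0.76828/0.35821] = -0.41409 m/s.
|v| = 0.41409 m/s = 414.09 mm/s.

414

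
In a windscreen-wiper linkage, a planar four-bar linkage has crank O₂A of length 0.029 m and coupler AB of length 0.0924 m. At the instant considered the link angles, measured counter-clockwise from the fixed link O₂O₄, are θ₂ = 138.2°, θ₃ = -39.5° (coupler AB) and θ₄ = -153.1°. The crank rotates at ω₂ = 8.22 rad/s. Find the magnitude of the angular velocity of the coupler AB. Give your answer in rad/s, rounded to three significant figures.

2.62

ω₂ = 8.22 rad/s
Differentiating the loop-closure r₂e^{iθ₂}+r₃e^{iθ₃}=r₁+r₄e^{iθ₄} gives r₂ω₂e^{iθ₂}+r₃ω₃e^{iθ₃}=r₄ω₄e^{iθ₄}.
Eliminating the other unknown: ω₃ = r₂ω₂ sin(θ₄−θ₂) / [r₃ sin(θ₃−θ₄)].
Numerator sine = +0.93169; denominator sine = +0.91636.
Result = 0.029·8.22·(+0.93169) / (0.0924·(+0.91636)) = +2.623 rad/s; magnitude 2.623 rad/s.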